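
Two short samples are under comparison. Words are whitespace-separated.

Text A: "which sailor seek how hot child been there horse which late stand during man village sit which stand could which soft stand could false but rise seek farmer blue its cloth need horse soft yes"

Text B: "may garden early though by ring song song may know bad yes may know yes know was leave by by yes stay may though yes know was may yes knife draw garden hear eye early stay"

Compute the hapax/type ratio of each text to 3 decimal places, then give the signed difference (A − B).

A: hapax=20, V=26, ratio=0.769
B: hapax=7, V=17, ratio=0.412
Difference = 0.769 − 0.412 = 0.357

0.357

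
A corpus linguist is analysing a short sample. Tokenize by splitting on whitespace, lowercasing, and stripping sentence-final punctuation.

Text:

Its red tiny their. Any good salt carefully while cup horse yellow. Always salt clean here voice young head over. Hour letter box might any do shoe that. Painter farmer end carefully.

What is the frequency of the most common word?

Frequencies: any:2, salt:2, carefully:2, its:1, red:1, tiny:1, their:1, good:1, while:1, cup:1, horse:1, yellow:1, always:1, clean:1, here:1, voice:1, young:1, head:1, over:1, hour:1, … (9 more, each freq 1)
Most common: 'any' with frequency 2.

2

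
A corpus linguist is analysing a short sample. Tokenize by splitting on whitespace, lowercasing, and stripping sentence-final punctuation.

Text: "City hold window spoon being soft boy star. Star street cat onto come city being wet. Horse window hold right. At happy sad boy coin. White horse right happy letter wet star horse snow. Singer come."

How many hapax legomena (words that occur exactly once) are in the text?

Frequencies: star:3, horse:3, city:2, hold:2, window:2, being:2, boy:2, come:2, wet:2, right:2, happy:2, spoon:1, soft:1, street:1, cat:1, onto:1, at:1, sad:1, coin:1, white:1, … (3 more, each freq 1)
Hapax (freq=1): at, cat, coin, letter, onto, sad, singer, snow, soft, spoon, street, white

12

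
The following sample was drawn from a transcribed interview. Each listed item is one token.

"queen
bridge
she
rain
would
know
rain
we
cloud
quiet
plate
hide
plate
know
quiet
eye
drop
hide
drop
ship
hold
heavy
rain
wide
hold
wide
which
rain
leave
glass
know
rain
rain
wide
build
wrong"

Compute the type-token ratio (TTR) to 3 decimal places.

N = 36 tokens, V = 22 types.
TTR = V / N = 22 / 36 = 0.611

0.611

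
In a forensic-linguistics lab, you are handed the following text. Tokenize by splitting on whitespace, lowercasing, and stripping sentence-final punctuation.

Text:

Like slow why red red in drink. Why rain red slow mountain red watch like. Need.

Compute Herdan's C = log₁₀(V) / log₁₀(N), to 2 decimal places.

0.83

N = 16, V = 10.
log₁₀(V) = 1.000000, log₁₀(N) = 1.204120
C = 1.000000 / 1.204120 = 0.83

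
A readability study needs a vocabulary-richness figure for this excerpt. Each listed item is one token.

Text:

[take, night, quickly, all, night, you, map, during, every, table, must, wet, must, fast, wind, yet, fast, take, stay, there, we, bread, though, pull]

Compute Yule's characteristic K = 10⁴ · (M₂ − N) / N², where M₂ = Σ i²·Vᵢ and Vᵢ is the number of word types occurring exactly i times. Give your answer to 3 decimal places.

138.889

Frequencies: take:2, night:2, must:2, fast:2, quickly:1, all:1, you:1, map:1, during:1, every:1, table:1, wet:1, wind:1, yet:1, stay:1, there:1, we:1, bread:1, though:1, pull:1
N = 24. Frequency spectrum: V_1=16, V_2=4
M₂ = 1²·16 + 2²·4 = 32
K = 10000 × (32 − 24) / 24² = 138.889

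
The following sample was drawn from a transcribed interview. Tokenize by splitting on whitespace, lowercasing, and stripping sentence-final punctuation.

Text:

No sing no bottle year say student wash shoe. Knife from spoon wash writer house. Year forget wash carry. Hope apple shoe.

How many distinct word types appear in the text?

Distinct types: {apple, bottle, carry, forget, from, hope, house, knife, no, say, shoe, sing, spoon, student, wash, writer, year}
V = 17

17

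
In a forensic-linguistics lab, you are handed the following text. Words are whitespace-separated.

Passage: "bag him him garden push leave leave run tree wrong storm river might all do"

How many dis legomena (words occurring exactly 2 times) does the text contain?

2

Frequencies: him:2, leave:2, bag:1, garden:1, push:1, run:1, tree:1, wrong:1, storm:1, river:1, might:1, all:1, do:1
Words with frequency 2: him, leave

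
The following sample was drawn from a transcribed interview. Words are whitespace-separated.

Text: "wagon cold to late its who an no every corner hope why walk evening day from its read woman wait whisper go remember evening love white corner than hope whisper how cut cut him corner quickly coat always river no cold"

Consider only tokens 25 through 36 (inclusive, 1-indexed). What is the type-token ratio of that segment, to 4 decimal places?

0.8333

Segment tokens 25–36: love, white, corner, than, hope, whisper, how, cut, cut, him, corner, quickly
Segment N = 12, segment V = 10.
TTR = 10 / 12 = 0.8333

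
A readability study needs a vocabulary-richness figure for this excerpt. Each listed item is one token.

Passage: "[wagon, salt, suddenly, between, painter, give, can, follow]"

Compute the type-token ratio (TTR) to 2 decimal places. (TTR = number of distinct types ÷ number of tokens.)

N = 8 tokens, V = 8 types.
TTR = V / N = 8 / 8 = 1.00

1.00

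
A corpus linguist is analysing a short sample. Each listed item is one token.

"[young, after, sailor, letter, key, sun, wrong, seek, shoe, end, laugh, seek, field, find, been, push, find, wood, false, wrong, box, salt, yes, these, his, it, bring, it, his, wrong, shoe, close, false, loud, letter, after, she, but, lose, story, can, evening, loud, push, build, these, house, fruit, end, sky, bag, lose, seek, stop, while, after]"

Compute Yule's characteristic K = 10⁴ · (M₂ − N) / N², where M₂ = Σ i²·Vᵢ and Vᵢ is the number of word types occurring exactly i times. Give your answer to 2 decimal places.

Frequencies: after:3, wrong:3, seek:3, letter:2, shoe:2, end:2, find:2, push:2, false:2, these:2, his:2, it:2, loud:2, lose:2, young:1, sailor:1, key:1, sun:1, laugh:1, field:1, … (19 more, each freq 1)
N = 56. Frequency spectrum: V_1=25, V_2=11, V_3=3
M₂ = 1²·25 + 2²·11 + 3²·3 = 96
K = 10000 × (96 − 56) / 56² = 127.55

127.55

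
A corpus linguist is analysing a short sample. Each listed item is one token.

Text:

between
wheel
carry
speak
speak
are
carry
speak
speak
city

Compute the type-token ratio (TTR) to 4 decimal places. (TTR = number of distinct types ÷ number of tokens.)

0.6000

N = 10 tokens, V = 6 types.
TTR = V / N = 6 / 10 = 0.6000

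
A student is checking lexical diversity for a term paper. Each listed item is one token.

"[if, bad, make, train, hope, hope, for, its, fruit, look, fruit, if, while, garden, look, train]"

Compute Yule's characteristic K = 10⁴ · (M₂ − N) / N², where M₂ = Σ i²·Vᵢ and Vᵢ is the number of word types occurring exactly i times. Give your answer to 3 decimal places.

Frequencies: if:2, train:2, hope:2, fruit:2, look:2, bad:1, make:1, for:1, its:1, while:1, garden:1
N = 16. Frequency spectrum: V_1=6, V_2=5
M₂ = 1²·6 + 2²·5 = 26
K = 10000 × (26 − 16) / 16² = 390.625

390.625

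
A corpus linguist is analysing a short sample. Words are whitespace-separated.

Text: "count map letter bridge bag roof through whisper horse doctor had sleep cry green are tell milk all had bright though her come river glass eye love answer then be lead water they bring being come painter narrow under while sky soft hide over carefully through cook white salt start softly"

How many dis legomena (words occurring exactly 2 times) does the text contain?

3

Frequencies: through:2, had:2, come:2, count:1, map:1, letter:1, bridge:1, bag:1, roof:1, whisper:1, horse:1, doctor:1, sleep:1, cry:1, green:1, are:1, tell:1, milk:1, all:1, bright:1, … (28 more, each freq 1)
Words with frequency 2: come, had, through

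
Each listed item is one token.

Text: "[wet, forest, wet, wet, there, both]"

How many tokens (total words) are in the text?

Tokens: wet, forest, wet, wet, there, both
N = 6

6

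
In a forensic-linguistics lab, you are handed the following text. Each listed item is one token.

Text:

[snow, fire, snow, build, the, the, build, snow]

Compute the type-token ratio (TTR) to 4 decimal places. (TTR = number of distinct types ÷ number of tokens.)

0.5000

N = 8 tokens, V = 4 types.
TTR = V / N = 4 / 8 = 0.5000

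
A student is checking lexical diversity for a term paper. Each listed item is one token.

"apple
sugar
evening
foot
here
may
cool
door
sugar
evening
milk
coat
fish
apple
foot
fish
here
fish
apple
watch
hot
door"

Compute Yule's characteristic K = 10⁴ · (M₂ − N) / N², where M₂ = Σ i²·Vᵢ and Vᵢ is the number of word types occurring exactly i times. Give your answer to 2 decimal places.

Frequencies: apple:3, fish:3, sugar:2, evening:2, foot:2, here:2, door:2, may:1, cool:1, milk:1, coat:1, watch:1, hot:1
N = 22. Frequency spectrum: V_1=6, V_2=5, V_3=2
M₂ = 1²·6 + 2²·5 + 3²·2 = 44
K = 10000 × (44 − 22) / 22² = 454.55

454.55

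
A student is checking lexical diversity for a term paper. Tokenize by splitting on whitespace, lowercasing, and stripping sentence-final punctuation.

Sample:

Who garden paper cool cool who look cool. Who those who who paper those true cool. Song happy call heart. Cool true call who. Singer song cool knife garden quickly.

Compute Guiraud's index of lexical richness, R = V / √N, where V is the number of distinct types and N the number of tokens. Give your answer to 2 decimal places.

2.56

N = 30, V = 14.
√N = 5.477226
R = 14 / 5.477226 = 2.56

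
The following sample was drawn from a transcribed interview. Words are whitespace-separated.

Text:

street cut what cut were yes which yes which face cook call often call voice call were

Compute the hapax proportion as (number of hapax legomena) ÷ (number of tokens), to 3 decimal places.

Frequencies: call:3, cut:2, were:2, yes:2, which:2, street:1, what:1, face:1, cook:1, often:1, voice:1
Hapax count = 6; token count = 17.
Ratio = 6 / 17 = 0.353

0.353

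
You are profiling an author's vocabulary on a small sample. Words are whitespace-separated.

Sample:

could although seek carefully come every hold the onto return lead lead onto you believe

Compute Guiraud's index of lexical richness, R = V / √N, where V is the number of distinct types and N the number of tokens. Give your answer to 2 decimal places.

N = 15, V = 13.
√N = 3.872983
R = 13 / 3.872983 = 3.36

3.36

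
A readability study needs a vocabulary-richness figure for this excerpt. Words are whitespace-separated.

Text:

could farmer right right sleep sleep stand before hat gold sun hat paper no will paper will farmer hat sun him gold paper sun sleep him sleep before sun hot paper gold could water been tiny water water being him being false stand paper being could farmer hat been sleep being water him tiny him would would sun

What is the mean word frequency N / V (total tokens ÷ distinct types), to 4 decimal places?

N = 58 tokens, V = 20 types.
Mean frequency = N / V = 58 / 20 = 2.9000

2.9000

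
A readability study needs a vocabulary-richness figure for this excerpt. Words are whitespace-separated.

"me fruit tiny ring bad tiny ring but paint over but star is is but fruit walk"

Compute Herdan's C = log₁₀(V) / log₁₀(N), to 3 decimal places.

N = 17, V = 11.
log₁₀(V) = 1.041393, log₁₀(N) = 1.230449
C = 1.041393 / 1.230449 = 0.846

0.846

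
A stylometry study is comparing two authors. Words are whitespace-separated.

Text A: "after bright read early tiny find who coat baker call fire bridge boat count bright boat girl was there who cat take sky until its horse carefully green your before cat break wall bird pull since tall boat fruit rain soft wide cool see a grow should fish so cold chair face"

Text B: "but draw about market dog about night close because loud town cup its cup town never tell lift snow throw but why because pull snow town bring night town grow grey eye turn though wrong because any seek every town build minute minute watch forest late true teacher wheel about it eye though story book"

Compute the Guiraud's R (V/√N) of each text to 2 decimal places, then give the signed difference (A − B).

A: V=47, N=52, R=6.52
B: V=40, N=55, R=5.39
Difference = 6.52 − 5.39 = 1.13

1.13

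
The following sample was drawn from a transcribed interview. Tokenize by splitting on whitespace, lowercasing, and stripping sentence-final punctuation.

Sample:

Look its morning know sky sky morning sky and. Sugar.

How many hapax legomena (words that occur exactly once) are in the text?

5

Frequencies: sky:3, morning:2, look:1, its:1, know:1, and:1, sugar:1
Hapax (freq=1): and, its, know, look, sugar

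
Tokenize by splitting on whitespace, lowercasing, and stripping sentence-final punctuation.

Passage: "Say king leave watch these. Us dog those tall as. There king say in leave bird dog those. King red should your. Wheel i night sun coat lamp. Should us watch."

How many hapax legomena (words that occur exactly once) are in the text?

Frequencies: king:3, say:2, leave:2, watch:2, us:2, dog:2, those:2, should:2, these:1, tall:1, as:1, there:1, in:1, bird:1, red:1, your:1, wheel:1, i:1, night:1, sun:1, … (2 more, each freq 1)
Hapax (freq=1): as, bird, coat, i, in, lamp, night, red, sun, tall, there, these, wheel, your

14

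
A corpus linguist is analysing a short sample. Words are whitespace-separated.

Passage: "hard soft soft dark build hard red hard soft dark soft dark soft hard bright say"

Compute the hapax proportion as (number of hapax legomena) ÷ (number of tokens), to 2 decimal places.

0.25

Frequencies: soft:5, hard:4, dark:3, build:1, red:1, bright:1, say:1
Hapax count = 4; token count = 16.
Ratio = 4 / 16 = 0.25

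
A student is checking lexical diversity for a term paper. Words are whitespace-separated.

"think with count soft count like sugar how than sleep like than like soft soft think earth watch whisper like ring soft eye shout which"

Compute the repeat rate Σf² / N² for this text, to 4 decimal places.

0.0880

Frequencies: soft:4, like:4, think:2, count:2, than:2, with:1, sugar:1, how:1, sleep:1, earth:1, watch:1, whisper:1, ring:1, eye:1, shout:1, which:1
Σf² = 55; N² = 625
Repeat rate = 55 / 625 = 0.0880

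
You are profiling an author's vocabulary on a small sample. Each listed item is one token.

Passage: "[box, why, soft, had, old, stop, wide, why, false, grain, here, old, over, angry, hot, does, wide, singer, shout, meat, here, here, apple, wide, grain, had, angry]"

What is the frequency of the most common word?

Frequencies: wide:3, here:3, why:2, had:2, old:2, grain:2, angry:2, box:1, soft:1, stop:1, false:1, over:1, hot:1, does:1, singer:1, shout:1, meat:1, apple:1
Most common: 'wide' with frequency 3.

3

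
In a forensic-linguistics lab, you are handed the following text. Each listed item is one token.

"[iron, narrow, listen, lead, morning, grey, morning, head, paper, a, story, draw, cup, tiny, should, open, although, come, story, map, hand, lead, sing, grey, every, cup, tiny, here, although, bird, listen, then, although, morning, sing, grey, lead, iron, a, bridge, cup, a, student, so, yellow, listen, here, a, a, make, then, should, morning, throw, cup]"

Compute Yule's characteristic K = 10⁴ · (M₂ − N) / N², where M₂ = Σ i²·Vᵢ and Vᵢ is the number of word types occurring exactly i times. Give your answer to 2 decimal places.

271.07

Frequencies: a:5, morning:4, cup:4, listen:3, lead:3, grey:3, although:3, iron:2, story:2, tiny:2, should:2, sing:2, here:2, then:2, narrow:1, head:1, paper:1, draw:1, open:1, come:1, … (10 more, each freq 1)
N = 55. Frequency spectrum: V_1=16, V_2=7, V_3=4, V_4=2, V_5=1
M₂ = 1²·16 + 2²·7 + 3²·4 + 4²·2 + 5²·1 = 137
K = 10000 × (137 − 55) / 55² = 271.07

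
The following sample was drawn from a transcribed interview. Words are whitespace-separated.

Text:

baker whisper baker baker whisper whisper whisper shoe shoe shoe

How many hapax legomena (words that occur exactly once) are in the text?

0

Frequencies: whisper:4, baker:3, shoe:3
Hapax (freq=1): (none)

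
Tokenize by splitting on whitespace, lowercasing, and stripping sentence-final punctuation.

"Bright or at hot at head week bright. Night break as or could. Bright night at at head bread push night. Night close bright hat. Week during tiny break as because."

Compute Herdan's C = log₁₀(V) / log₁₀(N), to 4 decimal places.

0.8251

N = 31, V = 17.
log₁₀(V) = 1.230449, log₁₀(N) = 1.491362
C = 1.230449 / 1.491362 = 0.8251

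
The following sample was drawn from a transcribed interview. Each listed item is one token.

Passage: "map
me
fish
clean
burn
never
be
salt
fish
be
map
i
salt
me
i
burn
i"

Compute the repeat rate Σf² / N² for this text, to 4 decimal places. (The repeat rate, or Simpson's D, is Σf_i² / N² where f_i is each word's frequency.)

0.1211

Frequencies: i:3, map:2, me:2, fish:2, burn:2, be:2, salt:2, clean:1, never:1
Σf² = 35; N² = 289
Repeat rate = 35 / 289 = 0.1211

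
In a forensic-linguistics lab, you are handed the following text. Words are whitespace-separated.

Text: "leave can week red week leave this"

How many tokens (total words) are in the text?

Tokens: leave, can, week, red, week, leave, this
N = 7

7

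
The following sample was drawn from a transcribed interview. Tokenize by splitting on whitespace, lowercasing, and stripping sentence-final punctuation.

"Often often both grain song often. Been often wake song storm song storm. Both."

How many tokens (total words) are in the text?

Tokens: often, often, both, grain, song, often, been, often, wake, song, storm, song, storm, both
N = 14

14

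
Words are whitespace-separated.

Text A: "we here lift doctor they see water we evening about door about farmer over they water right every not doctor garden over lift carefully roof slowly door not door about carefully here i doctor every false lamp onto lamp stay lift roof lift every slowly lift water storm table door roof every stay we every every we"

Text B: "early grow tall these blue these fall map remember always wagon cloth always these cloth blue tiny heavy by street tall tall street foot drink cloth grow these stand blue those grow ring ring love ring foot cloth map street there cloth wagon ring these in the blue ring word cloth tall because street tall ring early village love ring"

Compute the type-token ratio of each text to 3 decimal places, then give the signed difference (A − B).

0.006

TTR(A) = 26/57 = 0.456
TTR(B) = 27/60 = 0.450
Difference = 0.456 − 0.450 = 0.006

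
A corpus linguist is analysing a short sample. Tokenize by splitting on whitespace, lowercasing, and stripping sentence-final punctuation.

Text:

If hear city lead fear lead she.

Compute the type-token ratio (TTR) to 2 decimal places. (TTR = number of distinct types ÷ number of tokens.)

0.86

N = 7 tokens, V = 6 types.
TTR = V / N = 6 / 7 = 0.86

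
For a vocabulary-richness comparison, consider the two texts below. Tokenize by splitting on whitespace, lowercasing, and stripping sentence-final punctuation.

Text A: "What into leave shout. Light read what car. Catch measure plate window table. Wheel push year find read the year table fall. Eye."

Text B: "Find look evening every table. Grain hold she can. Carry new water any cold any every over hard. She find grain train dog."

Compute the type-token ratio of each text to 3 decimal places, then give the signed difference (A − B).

TTR(A) = 19/23 = 0.826
TTR(B) = 18/23 = 0.783
Difference = 0.826 − 0.783 = 0.043

0.043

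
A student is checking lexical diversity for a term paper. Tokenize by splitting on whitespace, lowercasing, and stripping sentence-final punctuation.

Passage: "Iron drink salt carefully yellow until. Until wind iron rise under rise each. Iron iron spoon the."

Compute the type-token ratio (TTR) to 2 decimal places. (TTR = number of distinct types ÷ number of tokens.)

N = 17 tokens, V = 12 types.
TTR = V / N = 12 / 17 = 0.71

0.71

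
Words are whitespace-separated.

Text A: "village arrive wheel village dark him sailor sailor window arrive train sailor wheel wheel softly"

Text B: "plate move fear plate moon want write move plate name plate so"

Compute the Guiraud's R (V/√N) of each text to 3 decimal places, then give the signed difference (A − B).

A: V=9, N=15, R=2.324
B: V=8, N=12, R=2.309
Difference = 2.324 − 2.309 = 0.015

0.015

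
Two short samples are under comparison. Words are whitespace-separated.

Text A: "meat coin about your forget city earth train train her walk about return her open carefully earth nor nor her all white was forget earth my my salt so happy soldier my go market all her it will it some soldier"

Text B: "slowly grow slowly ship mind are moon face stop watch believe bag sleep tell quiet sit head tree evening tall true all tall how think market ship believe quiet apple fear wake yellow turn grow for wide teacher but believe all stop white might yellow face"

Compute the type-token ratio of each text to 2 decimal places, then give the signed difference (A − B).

TTR(A) = 27/41 = 0.66
TTR(B) = 35/46 = 0.76
Difference = 0.66 − 0.76 = -0.10

-0.10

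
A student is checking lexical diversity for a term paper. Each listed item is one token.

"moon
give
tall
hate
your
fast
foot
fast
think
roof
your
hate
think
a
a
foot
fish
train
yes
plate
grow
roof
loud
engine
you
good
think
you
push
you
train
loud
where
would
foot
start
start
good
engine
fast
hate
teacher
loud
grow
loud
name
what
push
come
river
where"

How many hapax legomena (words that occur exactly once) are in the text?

Frequencies: loud:4, hate:3, fast:3, foot:3, think:3, you:3, your:2, roof:2, a:2, train:2, grow:2, engine:2, good:2, push:2, where:2, start:2, moon:1, give:1, tall:1, fish:1, … (8 more, each freq 1)
Hapax (freq=1): come, fish, give, moon, name, plate, river, tall, teacher, what, would, yes

12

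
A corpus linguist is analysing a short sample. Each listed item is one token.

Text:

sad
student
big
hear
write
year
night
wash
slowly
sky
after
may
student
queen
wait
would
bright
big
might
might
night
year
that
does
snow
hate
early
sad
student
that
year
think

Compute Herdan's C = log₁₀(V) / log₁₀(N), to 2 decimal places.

0.90

N = 32, V = 23.
log₁₀(V) = 1.361728, log₁₀(N) = 1.505150
C = 1.361728 / 1.505150 = 0.90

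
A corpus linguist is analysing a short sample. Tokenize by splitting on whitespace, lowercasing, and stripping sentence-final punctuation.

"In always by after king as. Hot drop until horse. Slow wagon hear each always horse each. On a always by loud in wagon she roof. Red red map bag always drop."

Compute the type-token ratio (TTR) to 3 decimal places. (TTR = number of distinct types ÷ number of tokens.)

N = 32 tokens, V = 22 types.
TTR = V / N = 22 / 32 = 0.688

0.688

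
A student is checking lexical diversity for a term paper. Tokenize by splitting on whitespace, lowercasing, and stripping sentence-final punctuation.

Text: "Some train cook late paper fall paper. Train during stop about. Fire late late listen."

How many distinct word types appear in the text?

11

Distinct types: {about, cook, during, fall, fire, late, listen, paper, some, stop, train}
V = 11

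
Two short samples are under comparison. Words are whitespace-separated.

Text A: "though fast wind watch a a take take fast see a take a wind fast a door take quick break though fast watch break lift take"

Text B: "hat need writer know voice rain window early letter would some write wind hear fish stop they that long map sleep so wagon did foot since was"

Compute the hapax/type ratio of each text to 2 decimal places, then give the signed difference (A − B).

-0.64

A: hapax=4, V=11, ratio=0.36
B: hapax=27, V=27, ratio=1.00
Difference = 0.36 − 1.00 = -0.64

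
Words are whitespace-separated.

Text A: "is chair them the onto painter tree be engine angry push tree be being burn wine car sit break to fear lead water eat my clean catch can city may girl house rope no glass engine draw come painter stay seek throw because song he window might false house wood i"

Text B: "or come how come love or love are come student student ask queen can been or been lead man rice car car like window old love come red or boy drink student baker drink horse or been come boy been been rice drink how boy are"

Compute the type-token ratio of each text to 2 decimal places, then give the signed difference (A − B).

TTR(A) = 46/51 = 0.90
TTR(B) = 22/46 = 0.48
Difference = 0.90 − 0.48 = 0.42

0.42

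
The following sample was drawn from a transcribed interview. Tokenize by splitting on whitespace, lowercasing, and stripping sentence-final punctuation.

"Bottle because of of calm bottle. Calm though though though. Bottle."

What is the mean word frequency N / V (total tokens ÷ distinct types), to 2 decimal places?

2.20

N = 11 tokens, V = 5 types.
Mean frequency = N / V = 11 / 5 = 2.20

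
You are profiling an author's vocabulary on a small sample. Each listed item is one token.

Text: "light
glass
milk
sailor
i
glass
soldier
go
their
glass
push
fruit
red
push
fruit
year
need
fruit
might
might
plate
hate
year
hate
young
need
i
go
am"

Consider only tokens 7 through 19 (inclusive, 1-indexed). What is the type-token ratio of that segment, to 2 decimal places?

0.77

Segment tokens 7–19: soldier, go, their, glass, push, fruit, red, push, fruit, year, need, fruit, might
Segment N = 13, segment V = 10.
TTR = 10 / 13 = 0.77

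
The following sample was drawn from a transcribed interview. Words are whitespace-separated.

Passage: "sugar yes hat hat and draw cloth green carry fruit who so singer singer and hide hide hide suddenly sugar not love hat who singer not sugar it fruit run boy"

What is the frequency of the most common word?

3

Frequencies: sugar:3, hat:3, singer:3, hide:3, and:2, fruit:2, who:2, not:2, yes:1, draw:1, cloth:1, green:1, carry:1, so:1, suddenly:1, love:1, it:1, run:1, boy:1
Most common: 'sugar' with frequency 3.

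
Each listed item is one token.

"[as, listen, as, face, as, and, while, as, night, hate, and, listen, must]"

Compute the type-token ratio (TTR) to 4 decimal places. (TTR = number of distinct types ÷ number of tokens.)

N = 13 tokens, V = 8 types.
TTR = V / N = 8 / 13 = 0.6154

0.6154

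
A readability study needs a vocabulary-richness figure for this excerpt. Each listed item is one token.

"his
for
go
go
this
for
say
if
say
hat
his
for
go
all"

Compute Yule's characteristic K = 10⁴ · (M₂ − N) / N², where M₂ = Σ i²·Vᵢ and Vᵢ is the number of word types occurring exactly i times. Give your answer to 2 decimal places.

816.33

Frequencies: for:3, go:3, his:2, say:2, this:1, if:1, hat:1, all:1
N = 14. Frequency spectrum: V_1=4, V_2=2, V_3=2
M₂ = 1²·4 + 2²·2 + 3²·2 = 30
K = 10000 × (30 − 14) / 14² = 816.33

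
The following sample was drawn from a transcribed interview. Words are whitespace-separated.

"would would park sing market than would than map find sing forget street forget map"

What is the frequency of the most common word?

3

Frequencies: would:3, sing:2, than:2, map:2, forget:2, park:1, market:1, find:1, street:1
Most common: 'would' with frequency 3.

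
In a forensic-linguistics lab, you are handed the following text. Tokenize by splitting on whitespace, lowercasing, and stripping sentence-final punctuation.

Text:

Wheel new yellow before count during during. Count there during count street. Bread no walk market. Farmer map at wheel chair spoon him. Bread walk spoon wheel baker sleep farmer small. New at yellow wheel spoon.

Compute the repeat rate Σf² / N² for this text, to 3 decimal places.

0.060

Frequencies: wheel:4, count:3, during:3, spoon:3, new:2, yellow:2, bread:2, walk:2, farmer:2, at:2, before:1, there:1, street:1, no:1, market:1, map:1, chair:1, him:1, baker:1, sleep:1, … (1 more, each freq 1)
Σf² = 78; N² = 1296
Repeat rate = 78 / 1296 = 0.060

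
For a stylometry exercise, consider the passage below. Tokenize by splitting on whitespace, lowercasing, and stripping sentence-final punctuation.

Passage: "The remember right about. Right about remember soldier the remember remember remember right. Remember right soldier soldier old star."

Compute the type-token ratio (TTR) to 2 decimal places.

N = 19 tokens, V = 7 types.
TTR = V / N = 7 / 19 = 0.37

0.37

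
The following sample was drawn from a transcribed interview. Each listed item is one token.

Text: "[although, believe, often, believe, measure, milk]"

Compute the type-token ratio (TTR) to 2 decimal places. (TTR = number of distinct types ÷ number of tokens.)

0.83

N = 6 tokens, V = 5 types.
TTR = V / N = 5 / 6 = 0.83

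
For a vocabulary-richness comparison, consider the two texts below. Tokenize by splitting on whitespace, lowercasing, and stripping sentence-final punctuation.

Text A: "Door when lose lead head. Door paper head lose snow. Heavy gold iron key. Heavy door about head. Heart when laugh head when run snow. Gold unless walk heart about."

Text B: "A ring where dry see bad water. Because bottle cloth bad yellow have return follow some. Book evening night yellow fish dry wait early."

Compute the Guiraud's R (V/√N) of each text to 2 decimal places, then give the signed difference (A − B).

A: V=17, N=30, R=3.10
B: V=21, N=24, R=4.29
Difference = 3.10 − 4.29 = -1.19

-1.19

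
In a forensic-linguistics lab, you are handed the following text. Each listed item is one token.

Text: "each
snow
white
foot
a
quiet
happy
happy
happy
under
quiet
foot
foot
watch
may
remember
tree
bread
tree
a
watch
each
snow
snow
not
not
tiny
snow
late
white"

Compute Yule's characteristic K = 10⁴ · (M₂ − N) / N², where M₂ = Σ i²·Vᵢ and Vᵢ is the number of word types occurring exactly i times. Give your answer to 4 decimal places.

422.2222

Frequencies: snow:4, foot:3, happy:3, each:2, white:2, a:2, quiet:2, watch:2, tree:2, not:2, under:1, may:1, remember:1, bread:1, tiny:1, late:1
N = 30. Frequency spectrum: V_1=6, V_2=7, V_3=2, V_4=1
M₂ = 1²·6 + 2²·7 + 3²·2 + 4²·1 = 68
K = 10000 × (68 − 30) / 30² = 422.2222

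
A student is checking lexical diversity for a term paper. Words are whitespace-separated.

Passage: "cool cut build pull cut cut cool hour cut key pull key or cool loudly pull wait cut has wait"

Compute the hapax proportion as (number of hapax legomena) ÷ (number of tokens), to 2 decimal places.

Frequencies: cut:5, cool:3, pull:3, key:2, wait:2, build:1, hour:1, or:1, loudly:1, has:1
Hapax count = 5; token count = 20.
Ratio = 5 / 20 = 0.25

0.25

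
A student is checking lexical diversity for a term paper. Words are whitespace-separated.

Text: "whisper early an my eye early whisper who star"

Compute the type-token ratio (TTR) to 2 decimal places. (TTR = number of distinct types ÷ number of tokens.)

0.78

N = 9 tokens, V = 7 types.
TTR = V / N = 7 / 9 = 0.78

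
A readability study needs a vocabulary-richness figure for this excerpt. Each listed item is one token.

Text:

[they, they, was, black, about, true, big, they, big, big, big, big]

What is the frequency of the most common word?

5

Frequencies: big:5, they:3, was:1, black:1, about:1, true:1
Most common: 'big' with frequency 5.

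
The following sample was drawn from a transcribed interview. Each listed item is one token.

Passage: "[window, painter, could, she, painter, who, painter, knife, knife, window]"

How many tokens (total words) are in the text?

Tokens: window, painter, could, she, painter, who, painter, knife, knife, window
N = 10

10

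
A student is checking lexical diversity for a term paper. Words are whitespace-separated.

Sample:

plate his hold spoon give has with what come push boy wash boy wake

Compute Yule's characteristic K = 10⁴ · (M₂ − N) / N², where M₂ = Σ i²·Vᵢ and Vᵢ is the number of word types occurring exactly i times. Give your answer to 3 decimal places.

102.041

Frequencies: boy:2, plate:1, his:1, hold:1, spoon:1, give:1, has:1, with:1, what:1, come:1, push:1, wash:1, wake:1
N = 14. Frequency spectrum: V_1=12, V_2=1
M₂ = 1²·12 + 2²·1 = 16
K = 10000 × (16 − 14) / 14² = 102.041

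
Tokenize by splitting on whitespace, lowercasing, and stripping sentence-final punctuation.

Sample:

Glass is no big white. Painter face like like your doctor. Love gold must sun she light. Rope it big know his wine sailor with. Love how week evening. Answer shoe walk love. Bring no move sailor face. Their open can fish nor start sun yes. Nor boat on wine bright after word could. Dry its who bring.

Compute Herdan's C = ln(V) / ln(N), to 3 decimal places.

N = 58, V = 47.
ln(V) = 3.850148, ln(N) = 4.060443
C = 3.850148 / 4.060443 = 0.948

0.948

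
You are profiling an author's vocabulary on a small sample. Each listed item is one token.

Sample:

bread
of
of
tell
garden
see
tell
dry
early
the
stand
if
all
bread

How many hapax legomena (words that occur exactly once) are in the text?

Frequencies: bread:2, of:2, tell:2, garden:1, see:1, dry:1, early:1, the:1, stand:1, if:1, all:1
Hapax (freq=1): all, dry, early, garden, if, see, stand, the

8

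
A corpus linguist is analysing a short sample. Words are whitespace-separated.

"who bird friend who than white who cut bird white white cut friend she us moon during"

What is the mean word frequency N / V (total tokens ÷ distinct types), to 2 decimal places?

1.70

N = 17 tokens, V = 10 types.
Mean frequency = N / V = 17 / 10 = 1.70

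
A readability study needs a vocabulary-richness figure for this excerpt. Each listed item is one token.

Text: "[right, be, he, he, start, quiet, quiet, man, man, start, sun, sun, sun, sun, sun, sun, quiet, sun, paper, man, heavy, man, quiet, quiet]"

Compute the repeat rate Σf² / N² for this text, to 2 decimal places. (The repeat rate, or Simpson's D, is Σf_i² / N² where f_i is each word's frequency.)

0.18

Frequencies: sun:7, quiet:5, man:4, he:2, start:2, right:1, be:1, paper:1, heavy:1
Σf² = 102; N² = 576
Repeat rate = 102 / 576 = 0.18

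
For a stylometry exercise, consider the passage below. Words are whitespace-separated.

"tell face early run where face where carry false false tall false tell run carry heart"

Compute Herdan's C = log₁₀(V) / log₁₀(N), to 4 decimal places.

N = 16, V = 9.
log₁₀(V) = 0.954243, log₁₀(N) = 1.204120
C = 0.954243 / 1.204120 = 0.7925

0.7925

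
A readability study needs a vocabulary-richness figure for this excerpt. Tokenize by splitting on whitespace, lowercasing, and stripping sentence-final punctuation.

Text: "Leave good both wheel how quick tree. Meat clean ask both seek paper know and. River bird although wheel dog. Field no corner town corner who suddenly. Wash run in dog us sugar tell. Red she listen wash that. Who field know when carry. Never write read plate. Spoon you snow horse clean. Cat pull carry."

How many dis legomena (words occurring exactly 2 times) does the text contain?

Frequencies: both:2, wheel:2, clean:2, know:2, dog:2, field:2, corner:2, who:2, wash:2, carry:2, leave:1, good:1, how:1, quick:1, tree:1, meat:1, ask:1, seek:1, paper:1, and:1, … (26 more, each freq 1)
Words with frequency 2: both, carry, clean, corner, dog, field, know, wash, wheel, who

10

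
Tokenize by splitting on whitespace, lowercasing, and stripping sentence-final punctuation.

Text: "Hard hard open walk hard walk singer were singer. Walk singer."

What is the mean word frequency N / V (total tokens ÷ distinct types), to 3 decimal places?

N = 11 tokens, V = 5 types.
Mean frequency = N / V = 11 / 5 = 2.200

2.200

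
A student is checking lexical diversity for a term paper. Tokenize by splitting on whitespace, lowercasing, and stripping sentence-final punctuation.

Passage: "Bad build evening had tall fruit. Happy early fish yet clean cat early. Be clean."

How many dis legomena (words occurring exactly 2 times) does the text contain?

2

Frequencies: early:2, clean:2, bad:1, build:1, evening:1, had:1, tall:1, fruit:1, happy:1, fish:1, yet:1, cat:1, be:1
Words with frequency 2: clean, early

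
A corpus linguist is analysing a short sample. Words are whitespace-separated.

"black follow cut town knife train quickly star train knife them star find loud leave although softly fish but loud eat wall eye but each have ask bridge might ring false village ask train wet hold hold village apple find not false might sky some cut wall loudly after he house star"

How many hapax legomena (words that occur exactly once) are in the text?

24

Frequencies: train:3, star:3, cut:2, knife:2, find:2, loud:2, but:2, wall:2, ask:2, might:2, false:2, village:2, hold:2, black:1, follow:1, town:1, quickly:1, them:1, leave:1, although:1, … (17 more, each freq 1)
Hapax (freq=1): after, although, apple, black, bridge, each, eat, eye, fish, follow, have, he, house, leave, loudly, not, quickly, ring, sky, softly, some, them, town, wet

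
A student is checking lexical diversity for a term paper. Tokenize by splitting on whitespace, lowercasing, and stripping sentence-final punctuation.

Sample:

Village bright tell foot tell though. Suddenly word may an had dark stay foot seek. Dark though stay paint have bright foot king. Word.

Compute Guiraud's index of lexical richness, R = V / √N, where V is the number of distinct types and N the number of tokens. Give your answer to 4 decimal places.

N = 24, V = 16.
√N = 4.898979
R = 16 / 4.898979 = 3.2660

3.2660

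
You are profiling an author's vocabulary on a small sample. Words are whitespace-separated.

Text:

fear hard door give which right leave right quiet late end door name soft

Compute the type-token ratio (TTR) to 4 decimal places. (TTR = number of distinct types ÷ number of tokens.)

0.8571

N = 14 tokens, V = 12 types.
TTR = V / N = 12 / 14 = 0.8571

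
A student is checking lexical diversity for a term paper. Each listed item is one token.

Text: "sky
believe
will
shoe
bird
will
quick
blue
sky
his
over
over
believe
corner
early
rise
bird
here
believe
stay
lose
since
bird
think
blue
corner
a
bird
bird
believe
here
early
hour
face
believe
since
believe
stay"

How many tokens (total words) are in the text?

38

Tokens: sky, believe, will, shoe, bird, will, quick, blue, sky, his, over, over, believe, corner, early, rise, bird, here, believe, stay, lose, since, bird, think, blue, corner, a, bird, bird, believe, here, early, hour, face, believe, since, believe, stay
N = 38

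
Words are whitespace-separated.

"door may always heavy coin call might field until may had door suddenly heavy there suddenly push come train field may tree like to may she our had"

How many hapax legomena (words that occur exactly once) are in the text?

14

Frequencies: may:4, door:2, heavy:2, field:2, had:2, suddenly:2, always:1, coin:1, call:1, might:1, until:1, there:1, push:1, come:1, train:1, tree:1, like:1, to:1, she:1, our:1
Hapax (freq=1): always, call, coin, come, like, might, our, push, she, there, to, train, tree, until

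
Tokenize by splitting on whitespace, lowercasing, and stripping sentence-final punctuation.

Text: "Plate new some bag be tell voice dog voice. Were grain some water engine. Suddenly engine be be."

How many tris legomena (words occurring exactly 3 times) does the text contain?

Frequencies: be:3, some:2, voice:2, engine:2, plate:1, new:1, bag:1, tell:1, dog:1, were:1, grain:1, water:1, suddenly:1
Words with frequency 3: be

1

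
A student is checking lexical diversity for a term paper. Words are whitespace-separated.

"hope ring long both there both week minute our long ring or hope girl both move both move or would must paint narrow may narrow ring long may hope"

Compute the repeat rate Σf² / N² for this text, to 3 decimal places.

0.080

Frequencies: both:4, hope:3, ring:3, long:3, or:2, move:2, narrow:2, may:2, there:1, week:1, minute:1, our:1, girl:1, would:1, must:1, paint:1
Σf² = 67; N² = 841
Repeat rate = 67 / 841 = 0.080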